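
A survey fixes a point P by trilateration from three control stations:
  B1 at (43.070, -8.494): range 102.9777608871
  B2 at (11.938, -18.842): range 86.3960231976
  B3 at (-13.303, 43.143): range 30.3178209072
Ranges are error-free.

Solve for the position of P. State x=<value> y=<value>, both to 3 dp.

x=-43.292 y=47.595

eq1: (x − 43.070)² + (y + 8.494)² = 102.9777608871²
eq2: (x − 11.938)² + (y + 18.842)² = 86.3960231976²
eq3: (x + 13.303)² + (y − 43.143)² = 30.3178209072²
eq1−eq2, eq1−eq3 (x²,y² cancel):
  -62.264·x − 20.696·y = 1710.510285
  -112.746·x + 103.274·y = 9796.364295
det = -62.264·103.274 − -20.696·-112.746 = -8763.643552
x = (1710.510285·103.274 − -20.696·9796.364295) / -8763.643552 = -43.292130
y = (-62.264·9796.364295 − 1710.510285·-112.746) / -8763.643552 = 47.595230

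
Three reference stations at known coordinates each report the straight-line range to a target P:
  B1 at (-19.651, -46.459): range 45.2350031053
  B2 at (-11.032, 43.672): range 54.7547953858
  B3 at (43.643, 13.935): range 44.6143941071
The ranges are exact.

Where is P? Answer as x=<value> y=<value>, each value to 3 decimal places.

eq1: (x + 19.651)² + (y + 46.459)² = 45.2350031053²
eq2: (x + 11.032)² + (y − 43.672)² = 54.7547953858²
eq3: (x − 43.643)² + (y − 13.935)² = 44.6143941071²
eq3−eq2, eq3−eq1 (x²,y² cancel):
  -109.350·x + 59.474·y = -1077.590522
  -126.588·x − 120.788·y = 389.943464
det = -109.350·-120.788 − 59.474·-126.588 = 20736.862512
x = (-1077.590522·-120.788 − 59.474·389.943464) / 20736.862512 = 5.158375
y = (-109.350·389.943464 − -1077.590522·-126.588) / 20736.862512 = -8.634399

x=5.158 y=-8.634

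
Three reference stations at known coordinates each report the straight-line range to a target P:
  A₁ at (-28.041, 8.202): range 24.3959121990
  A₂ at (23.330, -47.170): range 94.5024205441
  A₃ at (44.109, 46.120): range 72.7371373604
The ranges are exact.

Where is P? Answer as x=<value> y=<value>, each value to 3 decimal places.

x=-27.358 y=32.588

eq1: (x + 28.041)² + (y − 8.202)² = 24.3959121990²
eq2: (x − 23.330)² + (y + 47.170)² = 94.5024205441²
eq3: (x − 44.109)² + (y − 46.120)² = 72.7371373604²
eq1−eq3, eq1−eq2 (x²,y² cancel):
  144.300·x + 75.836·y = -1476.442823
  102.742·x − 110.744·y = -6419.819642
det = 144.300·-110.744 − 75.836·102.742 = -23771.901512
x = (-1476.442823·-110.744 − 75.836·-6419.819642) / -23771.901512 = -27.358376
y = (144.300·-6419.819642 − -1476.442823·102.742) / -23771.901512 = 32.588360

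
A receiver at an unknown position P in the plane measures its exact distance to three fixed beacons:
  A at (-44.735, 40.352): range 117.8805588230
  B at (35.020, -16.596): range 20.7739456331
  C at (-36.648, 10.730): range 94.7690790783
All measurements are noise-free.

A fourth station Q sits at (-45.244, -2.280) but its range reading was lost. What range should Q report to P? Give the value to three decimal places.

97.557

eq1: (x + 44.735)² + (y − 40.352)² = 117.8805588230²
eq2: (x − 35.020)² + (y + 16.596)² = 20.7739456331²
eq3: (x + 36.648)² + (y − 10.730)² = 94.7690790783²
eq2−eq1, eq2−eq3 (x²,y² cancel):
  -159.510·x + 113.896·y = -11336.592818
  -143.336·x + 54.652·y = -8593.240344
det = -159.510·54.652 − 113.896·-143.336 = 7607.856536
x = (-11336.592818·54.652 − 113.896·-8593.240344) / 7607.856536 = 47.210174
y = (-159.510·-8593.240344 − -11336.592818·-143.336) / 7607.856536 = -33.417310
|P − Q| = √((47.210174 − -45.244)² + (-33.417310 − -2.280)²) = 97.556683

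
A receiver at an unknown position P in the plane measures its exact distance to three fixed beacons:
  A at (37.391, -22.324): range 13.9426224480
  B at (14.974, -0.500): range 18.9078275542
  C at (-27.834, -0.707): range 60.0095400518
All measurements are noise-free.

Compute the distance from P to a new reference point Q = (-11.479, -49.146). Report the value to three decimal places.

eq1: (x − 37.391)² + (y + 22.324)² = 13.9426224480²
eq2: (x − 14.974)² + (y + 0.500)² = 18.9078275542²
eq3: (x + 27.834)² + (y + 0.707)² = 60.0095400518²
eq2−eq1, eq2−eq3 (x²,y² cancel):
  44.834·x − 43.648·y = 1835.086403
  -85.616·x − 0.414·y = -2692.878225
det = 44.834·-0.414 − -43.648·-85.616 = -3755.528444
x = (1835.086403·-0.414 − -43.648·-2692.878225) / -3755.528444 = 31.499821
y = (44.834·-2692.878225 − 1835.086403·-85.616) / -3755.528444 = -9.687120
|P − Q| = √((31.499821 − -11.479)² + (-9.687120 − -49.146)²) = 58.345371

58.345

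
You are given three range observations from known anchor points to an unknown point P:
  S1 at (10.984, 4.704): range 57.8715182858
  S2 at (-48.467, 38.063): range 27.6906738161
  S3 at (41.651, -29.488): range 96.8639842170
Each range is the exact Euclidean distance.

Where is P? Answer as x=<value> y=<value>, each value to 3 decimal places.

x=-46.603 y=10.435

eq1: (x − 10.984)² + (y − 4.704)² = 57.8715182858²
eq2: (x + 48.467)² + (y − 38.063)² = 27.6906738161²
eq3: (x − 41.651)² + (y + 29.488)² = 96.8639842170²
eq3−eq1, eq3−eq2 (x²,y² cancel):
  -61.334·x + 68.384·y = 3571.946737
  -180.236·x + 135.102·y = 9809.352135
det = -61.334·135.102 − 68.384·-180.236 = 4038.912556
x = (3571.946737·135.102 − 68.384·9809.352135) / 4038.912556 = -46.603036
y = (-61.334·9809.352135 − 3571.946737·-180.236) / 4038.912556 = 10.435133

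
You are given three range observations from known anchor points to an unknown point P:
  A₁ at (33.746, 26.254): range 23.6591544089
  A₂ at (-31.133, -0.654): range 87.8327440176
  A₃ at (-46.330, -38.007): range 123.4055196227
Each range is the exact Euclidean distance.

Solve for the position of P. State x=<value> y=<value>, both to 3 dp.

x=41.612 y=48.567

eq1: (x − 33.746)² + (y − 26.254)² = 23.6591544089²
eq2: (x + 31.133)² + (y + 0.654)² = 87.8327440176²
eq3: (x + 46.330)² + (y + 38.007)² = 123.4055196227²
eq2−eq3, eq2−eq1 (x²,y² cancel):
  -30.394·x − 74.706·y = -4893.021808
  129.758·x + 53.816·y = 8013.208961
det = -30.394·53.816 − -74.706·129.758 = 8058.017644
x = (-4893.021808·53.816 − -74.706·8013.208961) / 8058.017644 = 41.612211
y = (-30.394·8013.208961 − -4893.021808·129.758) / 8058.017644 = 48.567187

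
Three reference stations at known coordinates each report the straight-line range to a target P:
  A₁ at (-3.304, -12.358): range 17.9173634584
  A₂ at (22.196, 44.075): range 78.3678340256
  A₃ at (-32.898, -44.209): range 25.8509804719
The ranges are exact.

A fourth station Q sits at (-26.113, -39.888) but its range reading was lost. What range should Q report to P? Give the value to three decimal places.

18.505

eq1: (x + 3.304)² + (y + 12.358)² = 17.9173634584²
eq2: (x − 22.196)² + (y − 44.075)² = 78.3678340256²
eq3: (x + 32.898)² + (y + 44.209)² = 25.8509804719²
eq1−eq3, eq1−eq2 (x²,y² cancel):
  -59.188·x − 63.702·y = 2525.836227
  51.000·x + 112.866·y = -3548.854036
det = -59.188·112.866 − -63.702·51.000 = -3431.510808
x = (2525.836227·112.866 − -63.702·-3548.854036) / -3431.510808 = -17.197070
y = (-59.188·-3548.854036 − 2525.836227·51.000) / -3431.510808 = -23.672350
|P − Q| = √((-17.197070 − -26.113)² + (-23.672350 − -39.888)²) = 18.505164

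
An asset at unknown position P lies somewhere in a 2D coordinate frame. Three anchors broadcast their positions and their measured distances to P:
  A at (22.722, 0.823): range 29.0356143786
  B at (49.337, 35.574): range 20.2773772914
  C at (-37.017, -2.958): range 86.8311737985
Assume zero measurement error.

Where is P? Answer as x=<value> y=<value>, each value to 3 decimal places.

x=47.862 y=15.350

eq1: (x − 22.722)² + (y − 0.823)² = 29.0356143786²
eq2: (x − 49.337)² + (y − 35.574)² = 20.2773772914²
eq3: (x + 37.017)² + (y + 2.958)² = 86.8311737985²
eq2−eq1, eq2−eq3 (x²,y² cancel):
  -53.230·x − 69.502·y = -3614.577305
  -172.708·x − 77.064·y = -9449.121705
det = -53.230·-77.064 − -69.502·-172.708 = -7901.434696
x = (-3614.577305·-77.064 − -69.502·-9449.121705) / -7901.434696 = 47.862076
y = (-53.230·-9449.121705 − -3614.577305·-172.708) / -7901.434696 = 15.350335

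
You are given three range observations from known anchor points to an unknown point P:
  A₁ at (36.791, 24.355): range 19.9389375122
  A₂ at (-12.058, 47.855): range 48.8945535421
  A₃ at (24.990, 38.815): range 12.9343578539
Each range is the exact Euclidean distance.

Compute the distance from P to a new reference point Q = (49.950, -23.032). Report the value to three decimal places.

68.616

eq1: (x − 36.791)² + (y − 24.355)² = 19.9389375122²
eq2: (x + 12.058)² + (y − 47.855)² = 48.8945535421²
eq3: (x − 24.990)² + (y − 38.815)² = 12.9343578539²
eq2−eq1, eq2−eq3 (x²,y² cancel):
  97.698·x − 47.000·y = 1504.363454
  74.096·x − 18.080·y = 1918.987689
det = 97.698·-18.080 − -47.000·74.096 = 1716.132160
x = (1504.363454·-18.080 − -47.000·1918.987689) / 1716.132160 = 36.706689
y = (97.698·1918.987689 − 1504.363454·74.096) / 1716.132160 = 44.293759
|P − Q| = √((36.706689 − 49.950)² + (44.293759 − -23.032)²) = 68.615910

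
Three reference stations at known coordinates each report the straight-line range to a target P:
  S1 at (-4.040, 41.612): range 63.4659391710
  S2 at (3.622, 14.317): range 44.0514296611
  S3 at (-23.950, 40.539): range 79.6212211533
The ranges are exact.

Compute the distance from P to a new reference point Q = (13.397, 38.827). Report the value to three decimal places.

48.722

eq1: (x + 4.040)² + (y − 41.612)² = 63.4659391710²
eq2: (x − 3.622)² + (y − 14.317)² = 44.0514296611²
eq3: (x + 23.950)² + (y − 40.539)² = 79.6212211533²
eq1−eq2, eq1−eq3 (x²,y² cancel):
  15.324·x − 54.590·y = 557.612209
  -39.820·x − 2.146·y = -1842.480546
det = 15.324·-2.146 − -54.590·-39.820 = -2206.659104
x = (557.612209·-2.146 − -54.590·-1842.480546) / -2206.659104 = 46.122960
y = (15.324·-1842.480546 − 557.612209·-39.820) / -2206.659104 = 2.732662
|P − Q| = √((46.122960 − 13.397)² + (2.732662 − 38.827)²) = 48.721552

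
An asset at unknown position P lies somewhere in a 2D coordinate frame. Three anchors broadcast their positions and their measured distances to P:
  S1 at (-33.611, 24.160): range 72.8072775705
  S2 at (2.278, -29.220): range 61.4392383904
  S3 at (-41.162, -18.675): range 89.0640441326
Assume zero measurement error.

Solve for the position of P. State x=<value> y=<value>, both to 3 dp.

eq1: (x + 33.611)² + (y − 24.160)² = 72.8072775705²
eq2: (x − 2.278)² + (y + 29.220)² = 61.4392383904²
eq3: (x + 41.162)² + (y + 18.675)² = 89.0640441326²
eq1−eq2, eq1−eq3 (x²,y² cancel):
  71.778·x − 106.760·y = 671.712416
  -15.102·x − 85.670·y = -2301.843342
det = 71.778·-85.670 − -106.760·-15.102 = -7761.510780
x = (671.712416·-85.670 − -106.760·-2301.843342) / -7761.510780 = 39.076206
y = (71.778·-2301.843342 − 671.712416·-15.102) / -7761.510780 = 19.980325

x=39.076 y=19.980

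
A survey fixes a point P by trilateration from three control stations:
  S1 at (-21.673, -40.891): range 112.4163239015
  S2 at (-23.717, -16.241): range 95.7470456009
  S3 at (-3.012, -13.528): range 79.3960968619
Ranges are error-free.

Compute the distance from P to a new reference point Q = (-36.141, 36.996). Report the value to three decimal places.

eq1: (x + 21.673)² + (y + 40.891)² = 112.4163239015²
eq2: (x + 23.717)² + (y + 16.241)² = 95.7470456009²
eq3: (x + 3.012)² + (y + 13.528)² = 79.3960968619²
eq3−eq2, eq3−eq1 (x²,y² cancel):
  -41.410·x − 5.426·y = -2229.569302
  -37.322·x − 54.726·y = -4383.975801
det = -41.410·-54.726 − -5.426·-37.322 = 2063.694488
x = (-2229.569302·-54.726 − -5.426·-4383.975801) / 2063.694488 = 47.598110
y = (-41.410·-4383.975801 − -2229.569302·-37.322) / 2063.694488 = 47.646807
|P − Q| = √((47.598110 − -36.141)² + (47.646807 − 36.996)²) = 84.413732

84.414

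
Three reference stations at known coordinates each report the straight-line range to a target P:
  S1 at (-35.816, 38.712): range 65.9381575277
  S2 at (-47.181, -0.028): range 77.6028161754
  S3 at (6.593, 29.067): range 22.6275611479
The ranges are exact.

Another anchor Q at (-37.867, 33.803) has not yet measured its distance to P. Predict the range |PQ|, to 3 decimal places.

66.778

eq1: (x + 35.816)² + (y − 38.712)² = 65.9381575277²
eq2: (x + 47.181)² + (y + 0.028)² = 77.6028161754²
eq3: (x − 6.593)² + (y − 29.067)² = 22.6275611479²
eq2−eq1, eq2−eq3 (x²,y² cancel):
  22.730·x + 77.480·y = 2229.713715
  107.548·x + 58.190·y = 4172.501148
det = 22.730·58.190 − 77.480·107.548 = -7010.160340
x = (2229.713715·58.190 − 77.480·4172.501148) / -7010.160340 = 27.608263
y = (22.730·4172.501148 − 2229.713715·107.548) / -7010.160340 = 20.678600
|P − Q| = √((27.608263 − -37.867)² + (20.678600 − 33.803)²) = 66.777690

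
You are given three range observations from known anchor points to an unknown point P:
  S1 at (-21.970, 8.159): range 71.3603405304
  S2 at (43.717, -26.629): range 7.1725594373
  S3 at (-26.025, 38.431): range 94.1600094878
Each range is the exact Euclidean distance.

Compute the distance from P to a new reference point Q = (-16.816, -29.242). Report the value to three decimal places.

54.685

eq1: (x + 21.970)² + (y − 8.159)² = 71.3603405304²
eq2: (x − 43.717)² + (y + 26.629)² = 7.1725594373²
eq3: (x + 26.025)² + (y − 38.431)² = 94.1600094878²
eq3−eq1, eq3−eq2 (x²,y² cancel):
  8.110·x − 60.544·y = 2168.816981
  139.484·x − 130.120·y = 9280.699122
det = 8.110·-130.120 − -60.544·139.484 = 7389.646096
x = (2168.816981·-130.120 − -60.544·9280.699122) / 7389.646096 = 37.848116
y = (8.110·9280.699122 − 2168.816981·139.484) / 7389.646096 = -30.752325
|P − Q| = √((37.848116 − -16.816)² + (-30.752325 − -29.242)²) = 54.684976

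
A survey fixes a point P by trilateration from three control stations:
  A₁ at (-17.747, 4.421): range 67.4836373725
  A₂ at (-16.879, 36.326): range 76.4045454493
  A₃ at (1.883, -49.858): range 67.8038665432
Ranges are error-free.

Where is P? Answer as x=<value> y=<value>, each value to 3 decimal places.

x=49.471 y=-1.560

eq1: (x + 17.747)² + (y − 4.421)² = 67.4836373725²
eq2: (x + 16.879)² + (y − 36.326)² = 76.4045454493²
eq3: (x − 1.883)² + (y + 49.858)² = 67.8038665432²
eq1−eq2, eq1−eq3 (x²,y² cancel):
  1.736·x + 63.810·y = -13.635585
  39.260·x − 108.558·y = 2111.541598
det = 1.736·-108.558 − 63.810·39.260 = -2693.637288
x = (-13.635585·-108.558 − 63.810·2111.541598) / -2693.637288 = 49.471107
y = (1.736·2111.541598 − -13.635585·39.260) / -2693.637288 = -1.559590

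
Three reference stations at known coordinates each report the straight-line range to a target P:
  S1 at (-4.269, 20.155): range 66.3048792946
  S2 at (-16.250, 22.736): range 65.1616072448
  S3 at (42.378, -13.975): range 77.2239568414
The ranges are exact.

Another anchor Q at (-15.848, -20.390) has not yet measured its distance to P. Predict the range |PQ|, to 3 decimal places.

eq1: (x + 4.269)² + (y − 20.155)² = 66.3048792946²
eq2: (x + 16.250)² + (y − 22.736)² = 65.1616072448²
eq3: (x − 42.378)² + (y + 13.975)² = 77.2239568414²
eq3−eq2, eq3−eq1 (x²,y² cancel):
  -117.256·x + 73.422·y = 507.297139
  -93.294·x + 68.260·y = 0.455369
det = -117.256·68.260 − 73.422·-93.294 = -1154.062492
x = (507.297139·68.260 − 73.422·0.455369) / -1154.062492 = -29.976426
y = (-117.256·0.455369 − 507.297139·-93.294) / -1154.062492 = -40.963453
|P − Q| = √((-29.976426 − -15.848)² + (-40.963453 − -20.390)²) = 24.957551

24.958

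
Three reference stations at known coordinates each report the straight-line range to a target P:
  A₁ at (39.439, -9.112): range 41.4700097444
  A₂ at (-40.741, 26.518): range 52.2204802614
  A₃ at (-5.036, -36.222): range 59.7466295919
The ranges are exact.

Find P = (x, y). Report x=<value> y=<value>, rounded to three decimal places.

x=11.215 y=21.272

eq1: (x − 39.439)² + (y + 9.112)² = 41.4700097444²
eq2: (x + 40.741)² + (y − 26.518)² = 52.2204802614²
eq3: (x + 5.036)² + (y + 36.222)² = 59.7466295919²
eq1−eq3, eq1−eq2 (x²,y² cancel):
  -88.950·x − 54.220·y = -2150.966724
  -160.360·x + 71.260·y = -282.646711
det = -88.950·71.260 − -54.220·-160.360 = -15033.296200
x = (-2150.966724·71.260 − -54.220·-282.646711) / -15033.296200 = 11.215304
y = (-88.950·-282.646711 − -2150.966724·-160.360) / -15033.296200 = 21.271955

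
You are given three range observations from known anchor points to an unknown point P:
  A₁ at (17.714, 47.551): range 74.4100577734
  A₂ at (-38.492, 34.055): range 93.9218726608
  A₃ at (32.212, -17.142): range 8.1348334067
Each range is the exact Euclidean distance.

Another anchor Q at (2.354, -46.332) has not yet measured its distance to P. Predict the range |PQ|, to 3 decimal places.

eq1: (x − 17.714)² + (y − 47.551)² = 74.4100577734²
eq2: (x + 38.492)² + (y − 34.055)² = 93.9218726608²
eq3: (x − 32.212)² + (y + 17.142)² = 8.1348334067²
eq1−eq2, eq1−eq3 (x²,y² cancel):
  -112.412·x − 26.992·y = -3217.967774
  28.996·x − 129.386·y = 4227.258894
det = -112.412·-129.386 − -26.992·28.996 = 15327.199064
x = (-3217.967774·-129.386 − -26.992·4227.258894) / 15327.199064 = 34.609203
y = (-112.412·4227.258894 − -3217.967774·28.996) / 15327.199064 = -24.915605
|P − Q| = √((34.609203 − 2.354)² + (-24.915605 − -46.332)²) = 38.717698

38.718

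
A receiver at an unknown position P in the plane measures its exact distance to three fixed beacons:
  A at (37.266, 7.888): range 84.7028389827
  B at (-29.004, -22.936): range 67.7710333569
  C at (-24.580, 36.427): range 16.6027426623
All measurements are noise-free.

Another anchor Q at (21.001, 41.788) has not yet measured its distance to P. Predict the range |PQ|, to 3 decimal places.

eq1: (x − 37.266)² + (y − 7.888)² = 84.7028389827²
eq2: (x + 29.004)² + (y + 22.936)² = 67.7710333569²
eq3: (x + 24.580)² + (y − 36.427)² = 16.6027426623²
eq2−eq3, eq2−eq1 (x²,y² cancel):
  8.848·x + 118.726·y = 4881.072515
  132.540·x + 61.648·y = -2497.974781
det = 8.848·61.648 − 118.726·132.540 = -15190.482536
x = (4881.072515·61.648 − 118.726·-2497.974781) / -15190.482536 = -39.332714
y = (8.848·-2497.974781 − 4881.072515·132.540) / -15190.482536 = 44.043330
|P − Q| = √((-39.332714 − 21.001)² + (44.043330 − 41.788)²) = 60.375853

60.376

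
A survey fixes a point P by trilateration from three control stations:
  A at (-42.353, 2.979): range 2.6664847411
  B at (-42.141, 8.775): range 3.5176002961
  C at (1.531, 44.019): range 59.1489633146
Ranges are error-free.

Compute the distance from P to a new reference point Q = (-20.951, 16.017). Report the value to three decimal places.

eq1: (x + 42.353)² + (y − 2.979)² = 2.6664847411²
eq2: (x + 42.141)² + (y − 8.775)² = 3.5176002961²
eq3: (x − 1.531)² + (y − 44.019)² = 59.1489633146²
eq1−eq3, eq1−eq2 (x²,y² cancel):
  87.768·x + 82.080·y = -3354.124448
  0.424·x + 11.592·y = 44.950085
det = 87.768·11.592 − 82.080·0.424 = 982.604736
x = (-3354.124448·11.592 − 82.080·44.950085) / 982.604736 = -43.324149
y = (87.768·44.950085 − -3354.124448·0.424) / 982.604736 = 5.462347
|P − Q| = √((-43.324149 − -20.951)² + (5.462347 − 16.017)²) = 24.737795

24.738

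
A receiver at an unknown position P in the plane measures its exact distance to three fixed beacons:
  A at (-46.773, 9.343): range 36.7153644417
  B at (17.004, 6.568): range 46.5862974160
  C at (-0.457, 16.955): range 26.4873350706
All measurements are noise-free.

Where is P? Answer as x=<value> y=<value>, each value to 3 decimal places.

eq1: (x + 46.773)² + (y − 9.343)² = 36.7153644417²
eq2: (x − 17.004)² + (y − 6.568)² = 46.5862974160²
eq3: (x + 0.457)² + (y − 16.955)² = 26.4873350706²
eq2−eq3, eq2−eq1 (x²,y² cancel):
  -34.922·x + 20.774·y = 1424.110422
  -127.554·x + 5.550·y = 2764.995659
det = -34.922·5.550 − 20.774·-127.554 = 2455.989696
x = (1424.110422·5.550 − 20.774·2764.995659) / 2455.989696 = -20.169550
y = (-34.922·2764.995659 − 1424.110422·-127.554) / 2455.989696 = 34.646645

x=-20.170 y=34.647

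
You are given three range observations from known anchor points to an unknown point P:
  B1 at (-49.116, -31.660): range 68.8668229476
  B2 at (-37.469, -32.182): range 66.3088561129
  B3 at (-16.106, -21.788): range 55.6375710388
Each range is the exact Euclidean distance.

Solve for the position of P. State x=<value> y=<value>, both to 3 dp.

eq1: (x + 49.116)² + (y + 31.660)² = 68.8668229476²
eq2: (x + 37.469)² + (y + 32.182)² = 66.3088561129²
eq3: (x + 16.106)² + (y + 21.788)² = 55.6375710388²
eq3−eq2, eq3−eq1 (x²,y² cancel):
  -42.726·x − 20.788·y = 404.161817
  -66.020·x − 19.744·y = 1033.516884
det = -42.726·-19.744 − -20.788·-66.020 = -528.841616
x = (404.161817·-19.744 − -20.788·1033.516884) / -528.841616 = -25.536905
y = (-42.726·1033.516884 − 404.161817·-66.020) / -528.841616 = 33.044448

x=-25.537 y=33.044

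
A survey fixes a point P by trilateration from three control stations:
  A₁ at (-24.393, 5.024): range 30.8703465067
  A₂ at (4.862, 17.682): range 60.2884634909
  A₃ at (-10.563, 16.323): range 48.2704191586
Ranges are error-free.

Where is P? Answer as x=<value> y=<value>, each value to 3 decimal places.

x=-41.842 y=-20.442

eq1: (x + 24.393)² + (y − 5.024)² = 30.8703465067²
eq2: (x − 4.862)² + (y − 17.682)² = 60.2884634909²
eq3: (x + 10.563)² + (y − 16.323)² = 48.2704191586²
eq3−eq2, eq3−eq1 (x²,y² cancel):
  30.850·x + 2.718·y = -1346.390594
  -27.660·x − 22.598·y = 1619.296799
det = 30.850·-22.598 − 2.718·-27.660 = -621.968420
x = (-1346.390594·-22.598 − 2.718·1619.296799) / -621.968420 = -41.842134
y = (30.850·1619.296799 − -1346.390594·-27.660) / -621.968420 = -20.441781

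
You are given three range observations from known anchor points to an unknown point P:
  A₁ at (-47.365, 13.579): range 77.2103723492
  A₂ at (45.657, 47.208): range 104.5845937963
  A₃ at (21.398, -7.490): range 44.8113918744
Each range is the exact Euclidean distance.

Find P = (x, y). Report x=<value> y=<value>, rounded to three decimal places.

x=0.405 y=-47.080

eq1: (x + 47.365)² + (y − 13.579)² = 77.2103723492²
eq2: (x − 45.657)² + (y − 47.208)² = 104.5845937963²
eq3: (x − 21.398)² + (y + 7.490)² = 44.8113918744²
eq2−eq1, eq2−eq3 (x²,y² cancel):
  -186.044·x − 67.258·y = 3091.171214
  -48.518·x − 109.396·y = 5130.694009
det = -186.044·-109.396 − -67.258·-48.518 = 17089.245780
x = (3091.171214·-109.396 − -67.258·5130.694009) / 17089.245780 = 0.404842
y = (-186.044·5130.694009 − 3091.171214·-48.518) / 17089.245780 = -47.079748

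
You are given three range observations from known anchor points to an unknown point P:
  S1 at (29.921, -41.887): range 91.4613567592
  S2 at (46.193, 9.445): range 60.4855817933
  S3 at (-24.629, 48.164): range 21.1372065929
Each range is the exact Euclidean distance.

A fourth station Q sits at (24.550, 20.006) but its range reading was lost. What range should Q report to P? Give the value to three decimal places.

eq1: (x − 29.921)² + (y + 41.887)² = 91.4613567592²
eq2: (x − 46.193)² + (y − 9.445)² = 60.4855817933²
eq3: (x + 24.629)² + (y − 48.164)² = 21.1372065929²
eq3−eq1, eq3−eq2 (x²,y² cancel):
  109.100·x − 180.102·y = -8194.969805
  141.644·x − 77.438·y = -3915.081365
det = 109.100·-77.438 − -180.102·141.644 = 17061.881888
x = (-8194.969805·-77.438 − -180.102·-3915.081365) / 17061.881888 = -4.132716
y = (109.100·-3915.081365 − -8194.969805·141.644) / 17061.881888 = 42.998359
|P − Q| = √((-4.132716 − 24.550)² + (42.998359 − 20.006)²) = 36.760669

36.761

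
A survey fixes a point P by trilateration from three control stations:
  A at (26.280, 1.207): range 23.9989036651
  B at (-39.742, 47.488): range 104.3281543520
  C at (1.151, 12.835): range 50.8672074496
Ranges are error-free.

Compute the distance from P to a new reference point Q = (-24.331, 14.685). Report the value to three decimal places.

eq1: (x − 26.280)² + (y − 1.207)² = 23.9989036651²
eq2: (x + 39.742)² + (y − 47.488)² = 104.3281543520²
eq3: (x − 1.151)² + (y − 12.835)² = 50.8672074496²
eq1−eq2, eq1−eq3 (x²,y² cancel):
  -132.044·x + 92.562·y = -7165.974954
  -50.258·x + 23.256·y = -2537.558640
det = -132.044·23.256 − 92.562·-50.258 = 1581.165732
x = (-7165.974954·23.256 − 92.562·-2537.558640) / 1581.165732 = 43.151447
y = (-132.044·-2537.558640 − -7165.974954·-50.258) / 1581.165732 = -15.860561
|P − Q| = √((43.151447 − -24.331)² + (-15.860561 − 14.685)²) = 74.073693

74.074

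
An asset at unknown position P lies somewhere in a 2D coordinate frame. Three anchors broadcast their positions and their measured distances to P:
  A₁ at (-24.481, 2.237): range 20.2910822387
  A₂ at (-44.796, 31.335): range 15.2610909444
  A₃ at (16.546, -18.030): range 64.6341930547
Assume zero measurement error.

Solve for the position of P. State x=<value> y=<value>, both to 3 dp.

eq1: (x + 24.481)² + (y − 2.237)² = 20.2910822387²
eq2: (x + 44.796)² + (y − 31.335)² = 15.2610909444²
eq3: (x − 16.546)² + (y + 18.030)² = 64.6341930547²
eq1−eq2, eq1−eq3 (x²,y² cancel):
  -40.630·x + 58.196·y = 2563.067433
  82.054·x − 40.534·y = -3771.323407
det = -40.630·-40.534 − 58.196·82.054 = -3128.318164
x = (2563.067433·-40.534 − 58.196·-3771.323407) / -3128.318164 = -36.947828
y = (-40.630·-3771.323407 − 2563.067433·82.054) / -3128.318164 = 18.246566

x=-36.948 y=18.247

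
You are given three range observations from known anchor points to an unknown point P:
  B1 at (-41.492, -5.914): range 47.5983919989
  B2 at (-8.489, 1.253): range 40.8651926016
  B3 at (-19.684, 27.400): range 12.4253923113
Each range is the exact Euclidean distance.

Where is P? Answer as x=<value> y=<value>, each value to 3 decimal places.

eq1: (x + 41.492)² + (y + 5.914)² = 47.5983919989²
eq2: (x + 8.489)² + (y − 1.253)² = 40.8651926016²
eq3: (x + 19.684)² + (y − 27.400)² = 12.4253923113²
eq1−eq2, eq1−eq3 (x²,y² cancel):
  66.006·x + 14.334·y = -1087.285375
  43.616·x + 66.628·y = 1492.874943
det = 66.006·66.628 − 14.334·43.616 = 3772.656024
x = (-1087.285375·66.628 − 14.334·1492.874943) / 3772.656024 = -24.874391
y = (66.006·1492.874943 − -1087.285375·43.616) / 3772.656024 = 38.689385

x=-24.874 y=38.689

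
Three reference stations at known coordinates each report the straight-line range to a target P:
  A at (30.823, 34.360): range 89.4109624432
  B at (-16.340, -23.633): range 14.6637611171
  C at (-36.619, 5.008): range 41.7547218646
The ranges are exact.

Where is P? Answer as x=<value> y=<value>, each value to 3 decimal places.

eq1: (x − 30.823)² + (y − 34.360)² = 89.4109624432²
eq2: (x + 16.340)² + (y + 23.633)² = 14.6637611171²
eq3: (x + 36.619)² + (y − 5.008)² = 41.7547218646²
eq3−eq1, eq3−eq2 (x²,y² cancel):
  134.884·x + 58.704·y = -5486.227703
  40.558·x − 57.282·y = 987.913972
det = 134.884·-57.282 − 58.704·40.558 = -10107.342120
x = (-5486.227703·-57.282 − 58.704·987.913972) / -10107.342120 = -25.354598
y = (134.884·987.913972 − -5486.227703·40.558) / -10107.342120 = -35.198592

x=-25.355 y=-35.199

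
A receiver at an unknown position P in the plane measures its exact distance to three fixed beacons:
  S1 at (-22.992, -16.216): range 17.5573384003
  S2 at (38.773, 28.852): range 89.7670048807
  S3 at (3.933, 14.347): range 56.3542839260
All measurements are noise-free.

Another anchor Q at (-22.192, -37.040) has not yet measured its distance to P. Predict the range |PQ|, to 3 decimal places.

4.982

eq1: (x + 22.992)² + (y + 16.216)² = 17.5573384003²
eq2: (x − 38.773)² + (y − 28.852)² = 89.7670048807²
eq3: (x − 3.933)² + (y − 14.347)² = 56.3542839260²
eq2−eq3, eq2−eq1 (x²,y² cancel):
  -69.680·x − 29.010·y = 2767.831313
  -123.530·x − 90.136·y = 6205.662321
det = -69.680·-90.136 − -29.010·-123.530 = 2697.071180
x = (2767.831313·-90.136 − -29.010·6205.662321) / 2697.071180 = -25.752001
y = (-69.680·6205.662321 − 2767.831313·-123.530) / 2697.071180 = -33.555046
|P − Q| = √((-25.752001 − -22.192)² + (-33.555046 − -37.040)²) = 4.981818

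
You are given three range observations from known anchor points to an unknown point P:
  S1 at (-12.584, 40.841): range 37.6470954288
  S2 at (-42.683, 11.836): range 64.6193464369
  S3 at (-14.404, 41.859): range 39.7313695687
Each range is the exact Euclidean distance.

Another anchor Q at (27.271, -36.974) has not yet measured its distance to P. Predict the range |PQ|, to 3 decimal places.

60.874

eq1: (x + 12.584)² + (y − 40.841)² = 37.6470954288²
eq2: (x + 42.683)² + (y − 11.836)² = 64.6193464369²
eq3: (x + 14.404)² + (y − 41.859)² = 39.7313695687²
eq2−eq3, eq2−eq1 (x²,y² cancel):
  56.558·x + 60.046·y = 2594.799918
  60.198·x + 58.010·y = 2622.771092
det = 56.558·58.010 − 60.046·60.198 = -333.719528
x = (2594.799918·58.010 − 60.046·2622.771092) / -333.719528 = 20.863537
y = (56.558·2622.771092 − 2594.799918·60.198) / -333.719528 = 23.561936
|P − Q| = √((20.863537 − 27.271)² + (23.561936 − -36.974)²) = 60.874092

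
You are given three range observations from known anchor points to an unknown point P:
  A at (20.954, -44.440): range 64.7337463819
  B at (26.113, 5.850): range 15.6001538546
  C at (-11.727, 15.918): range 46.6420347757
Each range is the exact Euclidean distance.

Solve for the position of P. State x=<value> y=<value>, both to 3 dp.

eq1: (x − 20.954)² + (y + 44.440)² = 64.7337463819²
eq2: (x − 26.113)² + (y − 5.850)² = 15.6001538546²
eq3: (x + 11.727)² + (y − 15.918)² = 46.6420347757²
eq2−eq1, eq2−eq3 (x²,y² cancel):
  -10.318·x − 100.580·y = -2249.220673
  -75.680·x + 20.136·y = -2257.320624
det = -10.318·20.136 − -100.580·-75.680 = -7819.657648
x = (-2249.220673·20.136 − -100.580·-2257.320624) / -7819.657648 = 34.826539
y = (-10.318·-2257.320624 − -2249.220673·-75.680) / -7819.657648 = 18.789823

x=34.827 y=18.790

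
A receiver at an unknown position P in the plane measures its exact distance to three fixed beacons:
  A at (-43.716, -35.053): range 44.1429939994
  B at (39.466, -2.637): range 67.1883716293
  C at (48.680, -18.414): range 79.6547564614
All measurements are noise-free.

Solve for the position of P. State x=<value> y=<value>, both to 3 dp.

eq1: (x + 43.716)² + (y + 35.053)² = 44.1429939994²
eq2: (x − 39.466)² + (y + 2.637)² = 67.1883716293²
eq3: (x − 48.680)² + (y + 18.414)² = 79.6547564614²
eq1−eq2, eq1−eq3 (x²,y² cancel):
  166.364·x + 64.832·y = -4140.955903
  184.792·x + 33.278·y = -4827.259977
det = 166.364·33.278 − 64.832·184.792 = -6444.173752
x = (-4140.955903·33.278 − 64.832·-4827.259977) / -6444.173752 = -27.180861
y = (166.364·-4827.259977 − -4140.955903·184.792) / -6444.173752 = 5.876123

x=-27.181 y=5.876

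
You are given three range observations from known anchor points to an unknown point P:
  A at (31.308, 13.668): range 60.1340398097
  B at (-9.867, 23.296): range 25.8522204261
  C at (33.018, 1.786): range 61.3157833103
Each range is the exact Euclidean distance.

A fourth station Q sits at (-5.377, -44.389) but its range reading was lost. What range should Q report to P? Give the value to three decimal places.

54.482

eq1: (x − 31.308)² + (y − 13.668)² = 60.1340398097²
eq2: (x + 9.867)² + (y − 23.296)² = 25.8522204261²
eq3: (x − 33.018)² + (y − 1.786)² = 61.3157833103²
eq1−eq2, eq1−eq3 (x²,y² cancel):
  -82.350·x + 19.256·y = 2420.821660
  3.420·x − 23.764·y = -217.149507
det = -82.350·-23.764 − 19.256·3.420 = 1891.109880
x = (2420.821660·-23.764 − 19.256·-217.149507) / 1891.109880 = -28.209347
y = (-82.350·-217.149507 − 2420.821660·3.420) / 1891.109880 = 5.077998
|P − Q| = √((-28.209347 − -5.377)² + (5.077998 − -44.389)²) = 54.482107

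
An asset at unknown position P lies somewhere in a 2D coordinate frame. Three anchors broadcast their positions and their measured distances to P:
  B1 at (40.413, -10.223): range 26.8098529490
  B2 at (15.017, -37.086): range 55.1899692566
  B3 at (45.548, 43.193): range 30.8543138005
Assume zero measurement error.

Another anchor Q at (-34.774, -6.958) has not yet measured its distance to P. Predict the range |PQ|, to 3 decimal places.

70.677

eq1: (x − 40.413)² + (y + 10.223)² = 26.8098529490²
eq2: (x − 15.017)² + (y + 37.086)² = 55.1899692566²
eq3: (x − 45.548)² + (y − 43.193)² = 30.8543138005²
eq2−eq1, eq2−eq3 (x²,y² cancel):
  50.792·x + 53.726·y = 2464.003104
  61.062·x + 160.558·y = 4433.317894
det = 50.792·160.558 − 53.726·61.062 = 4874.444924
x = (2464.003104·160.558 − 53.726·4433.317894) / 4874.444924 = 32.297210
y = (50.792·4433.317894 − 2464.003104·61.062) / 4874.444924 = 15.328950
|P − Q| = √((32.297210 − -34.774)² + (15.328950 − -6.958)²) = 70.677121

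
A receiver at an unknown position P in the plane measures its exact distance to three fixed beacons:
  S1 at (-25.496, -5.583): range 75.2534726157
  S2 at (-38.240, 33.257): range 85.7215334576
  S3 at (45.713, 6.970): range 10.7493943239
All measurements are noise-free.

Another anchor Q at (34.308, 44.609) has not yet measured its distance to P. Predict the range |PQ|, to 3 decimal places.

29.351

eq1: (x + 25.496)² + (y + 5.583)² = 75.2534726157²
eq2: (x + 38.240)² + (y − 33.257)² = 85.7215334576²
eq3: (x − 45.713)² + (y − 6.970)² = 10.7493943239²
eq2−eq3, eq2−eq1 (x²,y² cancel):
  167.906·x − 52.574·y = 6802.565440
  25.488·x − 77.680·y = -202.013586
det = 167.906·-77.680 − -52.574·25.488 = -11702.931968
x = (6802.565440·-77.680 − -52.574·-202.013586) / -11702.931968 = 46.060590
y = (167.906·-202.013586 − 6802.565440·25.488) / -11702.931968 = 17.713773
|P − Q| = √((46.060590 − 34.308)² + (17.713773 − 44.609)²) = 29.350921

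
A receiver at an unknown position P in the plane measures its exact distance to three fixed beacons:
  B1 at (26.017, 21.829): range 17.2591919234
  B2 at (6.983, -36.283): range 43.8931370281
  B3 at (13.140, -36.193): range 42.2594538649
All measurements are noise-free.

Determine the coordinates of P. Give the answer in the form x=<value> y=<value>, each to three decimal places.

x=20.883 y=5.351

eq1: (x − 26.017)² + (y − 21.829)² = 17.2591919234²
eq2: (x − 6.983)² + (y + 36.283)² = 43.8931370281²
eq3: (x − 13.140)² + (y + 36.193)² = 42.2594538649²
eq1−eq2, eq1−eq3 (x²,y² cancel):
  -38.068·x − 116.224·y = -1416.898924
  -25.754·x − 116.044·y = -1158.778416
det = -38.068·-116.044 − -116.224·-25.754 = 1424.330096
x = (-1416.898924·-116.044 − -116.224·-1158.778416) / 1424.330096 = 20.883331
y = (-38.068·-1158.778416 − -1416.898924·-25.754) / 1424.330096 = 5.350980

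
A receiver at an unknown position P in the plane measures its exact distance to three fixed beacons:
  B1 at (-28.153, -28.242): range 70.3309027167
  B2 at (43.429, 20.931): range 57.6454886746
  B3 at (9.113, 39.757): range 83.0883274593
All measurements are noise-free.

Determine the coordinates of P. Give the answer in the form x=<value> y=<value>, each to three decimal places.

x=41.669 y=-36.688

eq1: (x + 28.153)² + (y + 28.242)² = 70.3309027167²
eq2: (x − 43.429)² + (y − 20.931)² = 57.6454886746²
eq3: (x − 9.113)² + (y − 39.757)² = 83.0883274593²
eq1−eq3, eq1−eq2 (x²,y² cancel):
  74.532·x + 135.998·y = -1883.770438
  143.164·x + 98.346·y = 2357.416341
det = 74.532·98.346 − 135.998·143.164 = -12140.093600
x = (-1883.770438·98.346 − 135.998·2357.416341) / -12140.093600 = 41.668970
y = (74.532·2357.416341 − -1883.770438·143.164) / -12140.093600 = -36.687614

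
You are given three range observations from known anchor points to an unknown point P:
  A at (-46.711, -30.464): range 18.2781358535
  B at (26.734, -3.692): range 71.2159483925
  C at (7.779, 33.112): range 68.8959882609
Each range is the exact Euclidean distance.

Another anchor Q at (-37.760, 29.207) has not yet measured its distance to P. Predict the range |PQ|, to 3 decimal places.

42.061

eq1: (x + 46.711)² + (y + 30.464)² = 18.2781358535²
eq2: (x − 26.734)² + (y + 3.692)² = 71.2159483925²
eq3: (x − 7.779)² + (y − 33.112)² = 68.8959882609²
eq2−eq3, eq2−eq1 (x²,y² cancel):
  -37.910·x + 73.608·y = 753.633872
  -146.890·x − 53.544·y = 7119.256252
det = -37.910·-53.544 − 73.608·-146.890 = 12842.132160
x = (753.633872·-53.544 − 73.608·7119.256252) / 12842.132160 = -43.948059
y = (-37.910·7119.256252 − 753.633872·-146.890) / 12842.132160 = -12.395895
|P − Q| = √((-43.948059 − -37.760)² + (-12.395895 − 29.207)²) = 42.060587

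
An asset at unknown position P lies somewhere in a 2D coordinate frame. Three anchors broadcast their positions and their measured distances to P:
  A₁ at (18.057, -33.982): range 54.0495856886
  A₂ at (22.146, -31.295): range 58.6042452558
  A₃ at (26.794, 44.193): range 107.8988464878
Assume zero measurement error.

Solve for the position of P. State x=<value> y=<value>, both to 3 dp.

x=-35.008 y=-44.253

eq1: (x − 18.057)² + (y + 33.982)² = 54.0495856886²
eq2: (x − 22.146)² + (y + 31.295)² = 58.6042452558²
eq3: (x − 26.794)² + (y − 44.193)² = 107.8988464878²
eq1−eq2, eq1−eq3 (x²,y² cancel):
  8.178·x + 5.374·y = -524.109081
  17.474·x + 156.350·y = -7530.695248
det = 8.178·156.350 − 5.374·17.474 = 1184.725024
x = (-524.109081·156.350 − 5.374·-7530.695248) / 1184.725024 = -35.007700
y = (8.178·-7530.695248 − -524.109081·17.474) / 1184.725024 = -44.253090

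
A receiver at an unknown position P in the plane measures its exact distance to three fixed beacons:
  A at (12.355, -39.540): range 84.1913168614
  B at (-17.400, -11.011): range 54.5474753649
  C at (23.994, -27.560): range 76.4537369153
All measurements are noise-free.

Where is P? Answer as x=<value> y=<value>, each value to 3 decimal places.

eq1: (x − 12.355)² + (y + 39.540)² = 84.1913168614²
eq2: (x + 17.400)² + (y + 11.011)² = 54.5474753649²
eq3: (x − 23.994)² + (y + 27.560)² = 76.4537369153²
eq1−eq3, eq1−eq2 (x²,y² cancel):
  23.278·x + 23.960·y = 862.211958
  -59.510·x + 57.058·y = 2820.695262
det = 23.278·57.058 − 23.960·-59.510 = 2754.055724
x = (862.211958·57.058 − 23.960·2820.695262) / 2754.055724 = -6.676615
y = (23.278·2820.695262 − 862.211958·-59.510) / 2754.055724 = 42.472045

x=-6.677 y=42.472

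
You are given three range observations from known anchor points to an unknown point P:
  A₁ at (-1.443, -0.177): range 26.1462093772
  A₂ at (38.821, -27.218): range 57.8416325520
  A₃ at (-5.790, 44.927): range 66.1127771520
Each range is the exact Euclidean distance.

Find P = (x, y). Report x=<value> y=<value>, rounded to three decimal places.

x=-18.561 y=-19.941

eq1: (x + 1.443)² + (y + 0.177)² = 26.1462093772²
eq2: (x − 38.821)² + (y + 27.218)² = 57.8416325520²
eq3: (x + 5.790)² + (y − 44.927)² = 66.1127771520²
eq2−eq1, eq2−eq3 (x²,y² cancel):
  -80.528·x + 54.082·y = 416.254204
  -89.222·x + 144.290·y = -1221.174982
det = -80.528·144.290 − 54.082·-89.222 = -6794.080916
x = (416.254204·144.290 − 54.082·-1221.174982) / -6794.080916 = -18.560995
y = (-80.528·-1221.174982 − 416.254204·-89.222) / -6794.080916 = -19.940565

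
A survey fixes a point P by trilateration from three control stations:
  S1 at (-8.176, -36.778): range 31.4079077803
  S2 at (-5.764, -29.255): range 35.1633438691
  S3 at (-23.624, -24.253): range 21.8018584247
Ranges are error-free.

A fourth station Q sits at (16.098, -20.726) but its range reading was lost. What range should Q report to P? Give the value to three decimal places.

58.579

eq1: (x + 8.176)² + (y + 36.778)² = 31.4079077803²
eq2: (x + 5.764)² + (y + 29.255)² = 35.1633438691²
eq3: (x + 23.624)² + (y + 24.253)² = 21.8018584247²
eq3−eq1, eq3−eq2 (x²,y² cancel):
  30.896·x − 25.050·y = -237.968765
  35.720·x − 10.004·y = -1018.362385
det = 30.896·-10.004 − -25.050·35.720 = 585.702416
x = (-237.968765·-10.004 − -25.050·-1018.362385) / 585.702416 = -39.489914
y = (30.896·-1018.362385 − -237.968765·35.720) / 585.702416 = -39.206053
|P − Q| = √((-39.489914 − 16.098)² + (-39.206053 − -20.726)²) = 58.579250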